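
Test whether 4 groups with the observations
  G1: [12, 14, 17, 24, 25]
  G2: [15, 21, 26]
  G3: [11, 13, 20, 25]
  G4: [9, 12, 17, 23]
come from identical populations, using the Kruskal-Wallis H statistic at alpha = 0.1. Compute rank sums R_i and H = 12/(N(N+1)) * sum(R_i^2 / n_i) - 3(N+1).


Step 1: Combine all N = 16 observations and assign midranks.
sorted (value, group, rank): (9,G4,1), (11,G3,2), (12,G1,3.5), (12,G4,3.5), (13,G3,5), (14,G1,6), (15,G2,7), (17,G1,8.5), (17,G4,8.5), (20,G3,10), (21,G2,11), (23,G4,12), (24,G1,13), (25,G1,14.5), (25,G3,14.5), (26,G2,16)
Step 2: Sum ranks within each group.
R_1 = 45.5 (n_1 = 5)
R_2 = 34 (n_2 = 3)
R_3 = 31.5 (n_3 = 4)
R_4 = 25 (n_4 = 4)
Step 3: H = 12/(N(N+1)) * sum(R_i^2/n_i) - 3(N+1)
     = 12/(16*17) * (45.5^2/5 + 34^2/3 + 31.5^2/4 + 25^2/4) - 3*17
     = 0.044118 * 1203.7 - 51
     = 2.104228.
Step 4: Ties present; correction factor C = 1 - 18/(16^3 - 16) = 0.995588. Corrected H = 2.104228 / 0.995588 = 2.113552.
Step 5: Under H0, H ~ chi^2(3); p-value = 0.549176.
Step 6: alpha = 0.1. fail to reject H0.

H = 2.1136, df = 3, p = 0.549176, fail to reject H0.


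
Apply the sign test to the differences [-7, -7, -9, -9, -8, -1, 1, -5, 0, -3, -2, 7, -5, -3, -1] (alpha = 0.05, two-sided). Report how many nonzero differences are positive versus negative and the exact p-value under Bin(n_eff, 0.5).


Step 1: Discard zero differences. Original n = 15; n_eff = number of nonzero differences = 14.
Nonzero differences (with sign): -7, -7, -9, -9, -8, -1, +1, -5, -3, -2, +7, -5, -3, -1
Step 2: Count signs: positive = 2, negative = 12.
Step 3: Under H0: P(positive) = 0.5, so the number of positives S ~ Bin(14, 0.5).
Step 4: Two-sided exact p-value = sum of Bin(14,0.5) probabilities at or below the observed probability = 0.012939.
Step 5: alpha = 0.05. reject H0.

n_eff = 14, pos = 2, neg = 12, p = 0.012939, reject H0.


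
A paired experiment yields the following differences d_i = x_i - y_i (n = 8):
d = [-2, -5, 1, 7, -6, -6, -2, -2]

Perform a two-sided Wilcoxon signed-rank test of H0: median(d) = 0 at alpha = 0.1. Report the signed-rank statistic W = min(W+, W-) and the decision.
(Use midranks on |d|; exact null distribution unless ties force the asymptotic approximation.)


Step 1: Drop any zero differences (none here) and take |d_i|.
|d| = [2, 5, 1, 7, 6, 6, 2, 2]
Step 2: Midrank |d_i| (ties get averaged ranks).
ranks: |2|->3, |5|->5, |1|->1, |7|->8, |6|->6.5, |6|->6.5, |2|->3, |2|->3
Step 3: Attach original signs; sum ranks with positive sign and with negative sign.
W+ = 1 + 8 = 9
W- = 3 + 5 + 6.5 + 6.5 + 3 + 3 = 27
(Check: W+ + W- = 36 should equal n(n+1)/2 = 36.)
Step 4: Test statistic W = min(W+, W-) = 9.
Step 5: Ties in |d|, so use the tie-corrected normal approximation.
        E[W] = n(n+1)/4 = 8*9/4 = 18.
        Tie groups: |d|=2 (t=3), |d|=6 (t=2); sum(t^3 - t) = 30.
        Var[W] = n(n+1)(2n+1)/24 - sum(t^3-t)/48 = 1224/24 - 30/48 = 50.375.
        z = (W - E[W]) / sqrt(Var[W]) = (9 - 18) / 7.0975 = -1.2680.
        Two-sided p = 2*Phi(z) = 0.204782.
Step 6: alpha = 0.1. fail to reject H0.

W+ = 9, W- = 27, W = min = 9, p = 0.204782, fail to reject H0.


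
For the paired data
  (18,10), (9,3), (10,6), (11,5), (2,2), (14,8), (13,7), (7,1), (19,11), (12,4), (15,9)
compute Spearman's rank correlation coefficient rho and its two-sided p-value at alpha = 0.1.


Step 1: Rank x and y separately (midranks; no ties here).
rank(x): 18->10, 9->3, 10->4, 11->5, 2->1, 14->8, 13->7, 7->2, 19->11, 12->6, 15->9
rank(y): 10->10, 3->3, 6->6, 5->5, 2->2, 8->8, 7->7, 1->1, 11->11, 4->4, 9->9
Step 2: d_i = R_x(i) - R_y(i); compute d_i^2.
  (10-10)^2=0, (3-3)^2=0, (4-6)^2=4, (5-5)^2=0, (1-2)^2=1, (8-8)^2=0, (7-7)^2=0, (2-1)^2=1, (11-11)^2=0, (6-4)^2=4, (9-9)^2=0
sum(d^2) = 10.
Step 3: rho = 1 - 6*10 / (11*(11^2 - 1)) = 1 - 60/1320 = 0.954545.
Step 4: Under H0, t = rho * sqrt((n-2)/(1-rho^2)) = 9.6074 ~ t(9).
Step 5: Two-sided p-value from the t-distribution with 9 df = 0.000005.
Step 6: alpha = 0.1. reject H0.

rho = 0.9545, p = 0.000005, reject H0 at alpha = 0.1.


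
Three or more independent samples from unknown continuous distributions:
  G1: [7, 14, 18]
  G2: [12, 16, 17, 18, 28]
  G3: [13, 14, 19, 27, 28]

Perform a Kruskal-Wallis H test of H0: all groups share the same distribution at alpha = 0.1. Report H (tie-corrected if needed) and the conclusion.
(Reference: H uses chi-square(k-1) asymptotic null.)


Step 1: Combine all N = 13 observations and assign midranks.
sorted (value, group, rank): (7,G1,1), (12,G2,2), (13,G3,3), (14,G1,4.5), (14,G3,4.5), (16,G2,6), (17,G2,7), (18,G1,8.5), (18,G2,8.5), (19,G3,10), (27,G3,11), (28,G2,12.5), (28,G3,12.5)
Step 2: Sum ranks within each group.
R_1 = 14 (n_1 = 3)
R_2 = 36 (n_2 = 5)
R_3 = 41 (n_3 = 5)
Step 3: H = 12/(N(N+1)) * sum(R_i^2/n_i) - 3(N+1)
     = 12/(13*14) * (14^2/3 + 36^2/5 + 41^2/5) - 3*14
     = 0.065934 * 660.733 - 42
     = 1.564835.
Step 4: Ties present; correction factor C = 1 - 18/(13^3 - 13) = 0.991758. Corrected H = 1.564835 / 0.991758 = 1.577839.
Step 5: Under H0, H ~ chi^2(2); p-value = 0.454335.
Step 6: alpha = 0.1. fail to reject H0.

H = 1.5778, df = 2, p = 0.454335, fail to reject H0.


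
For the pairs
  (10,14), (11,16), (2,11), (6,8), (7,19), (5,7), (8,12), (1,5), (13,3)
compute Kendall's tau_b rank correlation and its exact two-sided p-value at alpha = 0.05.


Step 1: Enumerate the 36 unordered pairs (i,j) with i<j and classify each by sign(x_j-x_i) * sign(y_j-y_i).
  (1,2):dx=+1,dy=+2->C; (1,3):dx=-8,dy=-3->C; (1,4):dx=-4,dy=-6->C; (1,5):dx=-3,dy=+5->D
  (1,6):dx=-5,dy=-7->C; (1,7):dx=-2,dy=-2->C; (1,8):dx=-9,dy=-9->C; (1,9):dx=+3,dy=-11->D
  (2,3):dx=-9,dy=-5->C; (2,4):dx=-5,dy=-8->C; (2,5):dx=-4,dy=+3->D; (2,6):dx=-6,dy=-9->C
  (2,7):dx=-3,dy=-4->C; (2,8):dx=-10,dy=-11->C; (2,9):dx=+2,dy=-13->D; (3,4):dx=+4,dy=-3->D
  (3,5):dx=+5,dy=+8->C; (3,6):dx=+3,dy=-4->D; (3,7):dx=+6,dy=+1->C; (3,8):dx=-1,dy=-6->C
  (3,9):dx=+11,dy=-8->D; (4,5):dx=+1,dy=+11->C; (4,6):dx=-1,dy=-1->C; (4,7):dx=+2,dy=+4->C
  (4,8):dx=-5,dy=-3->C; (4,9):dx=+7,dy=-5->D; (5,6):dx=-2,dy=-12->C; (5,7):dx=+1,dy=-7->D
  (5,8):dx=-6,dy=-14->C; (5,9):dx=+6,dy=-16->D; (6,7):dx=+3,dy=+5->C; (6,8):dx=-4,dy=-2->C
  (6,9):dx=+8,dy=-4->D; (7,8):dx=-7,dy=-7->C; (7,9):dx=+5,dy=-9->D; (8,9):dx=+12,dy=-2->D
Step 2: C = 23, D = 13, total pairs = 36.
Step 3: tau = (C - D)/(n(n-1)/2) = (23 - 13)/36 = 0.277778.
Step 4: Exact two-sided p-value (enumerate n! = 362880 permutations of y under H0): p = 0.358488.
Step 5: alpha = 0.05. fail to reject H0.

tau_b = 0.2778 (C=23, D=13), p = 0.358488, fail to reject H0.


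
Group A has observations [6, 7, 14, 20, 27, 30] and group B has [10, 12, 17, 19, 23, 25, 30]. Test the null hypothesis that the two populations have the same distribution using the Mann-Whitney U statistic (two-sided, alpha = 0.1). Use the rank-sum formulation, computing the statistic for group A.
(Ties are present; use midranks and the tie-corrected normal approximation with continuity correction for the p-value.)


Step 1: Combine and sort all 13 observations; assign midranks.
sorted (value, group): (6,X), (7,X), (10,Y), (12,Y), (14,X), (17,Y), (19,Y), (20,X), (23,Y), (25,Y), (27,X), (30,X), (30,Y)
ranks: 6->1, 7->2, 10->3, 12->4, 14->5, 17->6, 19->7, 20->8, 23->9, 25->10, 27->11, 30->12.5, 30->12.5
Step 2: Rank sum for X: R1 = 1 + 2 + 5 + 8 + 11 + 12.5 = 39.5.
Step 3: U_X = R1 - n1(n1+1)/2 = 39.5 - 6*7/2 = 39.5 - 21 = 18.5.
       U_Y = n1*n2 - U_X = 42 - 18.5 = 23.5.
Step 4: Ties are present, so use the tie-corrected normal approximation (with continuity correction) for the p-value.
Step 5: p-value = 0.774796; compare to alpha = 0.1. fail to reject H0.

U_X = 18.5, p = 0.774796, fail to reject H0 at alpha = 0.1.


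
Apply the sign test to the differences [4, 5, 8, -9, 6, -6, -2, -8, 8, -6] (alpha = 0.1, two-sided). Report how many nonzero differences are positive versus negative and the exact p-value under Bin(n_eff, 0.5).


Step 1: Discard zero differences. Original n = 10; n_eff = number of nonzero differences = 10.
Nonzero differences (with sign): +4, +5, +8, -9, +6, -6, -2, -8, +8, -6
Step 2: Count signs: positive = 5, negative = 5.
Step 3: Under H0: P(positive) = 0.5, so the number of positives S ~ Bin(10, 0.5).
Step 4: Two-sided exact p-value = sum of Bin(10,0.5) probabilities at or below the observed probability = 1.000000.
Step 5: alpha = 0.1. fail to reject H0.

n_eff = 10, pos = 5, neg = 5, p = 1.000000, fail to reject H0.


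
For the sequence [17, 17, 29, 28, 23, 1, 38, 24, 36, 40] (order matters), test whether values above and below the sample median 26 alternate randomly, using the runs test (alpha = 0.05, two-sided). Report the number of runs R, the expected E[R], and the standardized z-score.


Step 1: Compute median = 26; label A = above, B = below.
Labels in order: BBAABBABAA  (n_A = 5, n_B = 5)
Step 2: Count runs R = 6.
Step 3: Under H0 (random ordering), E[R] = 2*n_A*n_B/(n_A+n_B) + 1 = 2*5*5/10 + 1 = 6.0000.
        Var[R] = 2*n_A*n_B*(2*n_A*n_B - n_A - n_B) / ((n_A+n_B)^2 * (n_A+n_B-1)) = 2000/900 = 2.2222.
        SD[R] = 1.4907.
Step 4: R = E[R], so z = 0 with no continuity correction.
Step 5: Two-sided p-value via normal approximation = 2*(1 - Phi(|z|)) = 1.000000.
Step 6: alpha = 0.05. fail to reject H0.

R = 6, z = 0.0000, p = 1.000000, fail to reject H0.


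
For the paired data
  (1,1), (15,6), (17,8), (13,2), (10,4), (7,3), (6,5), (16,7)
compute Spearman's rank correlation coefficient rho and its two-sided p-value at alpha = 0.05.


Step 1: Rank x and y separately (midranks; no ties here).
rank(x): 1->1, 15->6, 17->8, 13->5, 10->4, 7->3, 6->2, 16->7
rank(y): 1->1, 6->6, 8->8, 2->2, 4->4, 3->3, 5->5, 7->7
Step 2: d_i = R_x(i) - R_y(i); compute d_i^2.
  (1-1)^2=0, (6-6)^2=0, (8-8)^2=0, (5-2)^2=9, (4-4)^2=0, (3-3)^2=0, (2-5)^2=9, (7-7)^2=0
sum(d^2) = 18.
Step 3: rho = 1 - 6*18 / (8*(8^2 - 1)) = 1 - 108/504 = 0.785714.
Step 4: Under H0, t = rho * sqrt((n-2)/(1-rho^2)) = 3.1113 ~ t(6).
Step 5: Two-sided p-value from the t-distribution with 6 df = 0.020815.
Step 6: alpha = 0.05. reject H0.

rho = 0.7857, p = 0.020815, reject H0 at alpha = 0.05.


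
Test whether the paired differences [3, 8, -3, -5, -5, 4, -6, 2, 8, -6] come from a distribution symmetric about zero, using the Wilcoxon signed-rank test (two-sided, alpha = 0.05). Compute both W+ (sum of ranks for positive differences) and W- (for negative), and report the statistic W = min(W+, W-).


Step 1: Drop any zero differences (none here) and take |d_i|.
|d| = [3, 8, 3, 5, 5, 4, 6, 2, 8, 6]
Step 2: Midrank |d_i| (ties get averaged ranks).
ranks: |3|->2.5, |8|->9.5, |3|->2.5, |5|->5.5, |5|->5.5, |4|->4, |6|->7.5, |2|->1, |8|->9.5, |6|->7.5
Step 3: Attach original signs; sum ranks with positive sign and with negative sign.
W+ = 2.5 + 9.5 + 4 + 1 + 9.5 = 26.5
W- = 2.5 + 5.5 + 5.5 + 7.5 + 7.5 = 28.5
(Check: W+ + W- = 55 should equal n(n+1)/2 = 55.)
Step 4: Test statistic W = min(W+, W-) = 26.5.
Step 5: Ties in |d|, so use the tie-corrected normal approximation.
        E[W] = n(n+1)/4 = 10*11/4 = 27.5.
        Tie groups: |d|=3 (t=2), |d|=5 (t=2), |d|=6 (t=2), |d|=8 (t=2); sum(t^3 - t) = 24.
        Var[W] = n(n+1)(2n+1)/24 - sum(t^3-t)/48 = 2310/24 - 24/48 = 95.75.
        z = (W - E[W]) / sqrt(Var[W]) = (26.5 - 27.5) / 9.7852 = -0.1022.
        Two-sided p = 2*Phi(z) = 0.918602.
Step 6: alpha = 0.05. fail to reject H0.

W+ = 26.5, W- = 28.5, W = min = 26.5, p = 0.918602, fail to reject H0.


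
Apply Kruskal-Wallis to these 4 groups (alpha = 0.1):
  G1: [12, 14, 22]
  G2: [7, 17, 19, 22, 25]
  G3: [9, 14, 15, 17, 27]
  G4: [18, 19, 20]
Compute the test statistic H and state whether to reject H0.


Step 1: Combine all N = 16 observations and assign midranks.
sorted (value, group, rank): (7,G2,1), (9,G3,2), (12,G1,3), (14,G1,4.5), (14,G3,4.5), (15,G3,6), (17,G2,7.5), (17,G3,7.5), (18,G4,9), (19,G2,10.5), (19,G4,10.5), (20,G4,12), (22,G1,13.5), (22,G2,13.5), (25,G2,15), (27,G3,16)
Step 2: Sum ranks within each group.
R_1 = 21 (n_1 = 3)
R_2 = 47.5 (n_2 = 5)
R_3 = 36 (n_3 = 5)
R_4 = 31.5 (n_4 = 3)
Step 3: H = 12/(N(N+1)) * sum(R_i^2/n_i) - 3(N+1)
     = 12/(16*17) * (21^2/3 + 47.5^2/5 + 36^2/5 + 31.5^2/3) - 3*17
     = 0.044118 * 1188.2 - 51
     = 1.420588.
Step 4: Ties present; correction factor C = 1 - 24/(16^3 - 16) = 0.994118. Corrected H = 1.420588 / 0.994118 = 1.428994.
Step 5: Under H0, H ~ chi^2(3); p-value = 0.698753.
Step 6: alpha = 0.1. fail to reject H0.

H = 1.4290, df = 3, p = 0.698753, fail to reject H0.


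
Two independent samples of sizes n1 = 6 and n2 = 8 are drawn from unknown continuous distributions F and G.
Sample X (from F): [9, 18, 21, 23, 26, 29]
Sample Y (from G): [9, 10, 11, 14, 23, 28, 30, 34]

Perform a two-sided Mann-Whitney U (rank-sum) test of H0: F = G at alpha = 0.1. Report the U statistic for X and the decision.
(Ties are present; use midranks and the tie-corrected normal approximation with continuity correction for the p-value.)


Step 1: Combine and sort all 14 observations; assign midranks.
sorted (value, group): (9,X), (9,Y), (10,Y), (11,Y), (14,Y), (18,X), (21,X), (23,X), (23,Y), (26,X), (28,Y), (29,X), (30,Y), (34,Y)
ranks: 9->1.5, 9->1.5, 10->3, 11->4, 14->5, 18->6, 21->7, 23->8.5, 23->8.5, 26->10, 28->11, 29->12, 30->13, 34->14
Step 2: Rank sum for X: R1 = 1.5 + 6 + 7 + 8.5 + 10 + 12 = 45.
Step 3: U_X = R1 - n1(n1+1)/2 = 45 - 6*7/2 = 45 - 21 = 24.
       U_Y = n1*n2 - U_X = 48 - 24 = 24.
Step 4: Ties are present, so use the tie-corrected normal approximation (with continuity correction) for the p-value.
Step 5: p-value = 1.000000; compare to alpha = 0.1. fail to reject H0.

U_X = 24, p = 1.000000, fail to reject H0 at alpha = 0.1.


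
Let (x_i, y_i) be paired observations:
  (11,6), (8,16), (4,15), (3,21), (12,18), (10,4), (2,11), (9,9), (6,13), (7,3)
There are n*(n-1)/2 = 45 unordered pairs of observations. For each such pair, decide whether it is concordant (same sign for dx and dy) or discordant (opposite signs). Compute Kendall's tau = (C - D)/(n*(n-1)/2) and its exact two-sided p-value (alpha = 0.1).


Step 1: Enumerate the 45 unordered pairs (i,j) with i<j and classify each by sign(x_j-x_i) * sign(y_j-y_i).
  (1,2):dx=-3,dy=+10->D; (1,3):dx=-7,dy=+9->D; (1,4):dx=-8,dy=+15->D; (1,5):dx=+1,dy=+12->C
  (1,6):dx=-1,dy=-2->C; (1,7):dx=-9,dy=+5->D; (1,8):dx=-2,dy=+3->D; (1,9):dx=-5,dy=+7->D
  (1,10):dx=-4,dy=-3->C; (2,3):dx=-4,dy=-1->C; (2,4):dx=-5,dy=+5->D; (2,5):dx=+4,dy=+2->C
  (2,6):dx=+2,dy=-12->D; (2,7):dx=-6,dy=-5->C; (2,8):dx=+1,dy=-7->D; (2,9):dx=-2,dy=-3->C
  (2,10):dx=-1,dy=-13->C; (3,4):dx=-1,dy=+6->D; (3,5):dx=+8,dy=+3->C; (3,6):dx=+6,dy=-11->D
  (3,7):dx=-2,dy=-4->C; (3,8):dx=+5,dy=-6->D; (3,9):dx=+2,dy=-2->D; (3,10):dx=+3,dy=-12->D
  (4,5):dx=+9,dy=-3->D; (4,6):dx=+7,dy=-17->D; (4,7):dx=-1,dy=-10->C; (4,8):dx=+6,dy=-12->D
  (4,9):dx=+3,dy=-8->D; (4,10):dx=+4,dy=-18->D; (5,6):dx=-2,dy=-14->C; (5,7):dx=-10,dy=-7->C
  (5,8):dx=-3,dy=-9->C; (5,9):dx=-6,dy=-5->C; (5,10):dx=-5,dy=-15->C; (6,7):dx=-8,dy=+7->D
  (6,8):dx=-1,dy=+5->D; (6,9):dx=-4,dy=+9->D; (6,10):dx=-3,dy=-1->C; (7,8):dx=+7,dy=-2->D
  (7,9):dx=+4,dy=+2->C; (7,10):dx=+5,dy=-8->D; (8,9):dx=-3,dy=+4->D; (8,10):dx=-2,dy=-6->C
  (9,10):dx=+1,dy=-10->D
Step 2: C = 19, D = 26, total pairs = 45.
Step 3: tau = (C - D)/(n(n-1)/2) = (19 - 26)/45 = -0.155556.
Step 4: Exact two-sided p-value (enumerate n! = 3628800 permutations of y under H0): p = 0.600654.
Step 5: alpha = 0.1. fail to reject H0.

tau_b = -0.1556 (C=19, D=26), p = 0.600654, fail to reject H0.


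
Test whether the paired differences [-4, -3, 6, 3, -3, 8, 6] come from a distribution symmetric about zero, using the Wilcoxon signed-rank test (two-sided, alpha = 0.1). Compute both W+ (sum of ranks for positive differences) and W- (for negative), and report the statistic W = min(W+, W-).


Step 1: Drop any zero differences (none here) and take |d_i|.
|d| = [4, 3, 6, 3, 3, 8, 6]
Step 2: Midrank |d_i| (ties get averaged ranks).
ranks: |4|->4, |3|->2, |6|->5.5, |3|->2, |3|->2, |8|->7, |6|->5.5
Step 3: Attach original signs; sum ranks with positive sign and with negative sign.
W+ = 5.5 + 2 + 7 + 5.5 = 20
W- = 4 + 2 + 2 = 8
(Check: W+ + W- = 28 should equal n(n+1)/2 = 28.)
Step 4: Test statistic W = min(W+, W-) = 8.
Step 5: Ties in |d|, so use the tie-corrected normal approximation.
        E[W] = n(n+1)/4 = 7*8/4 = 14.
        Tie groups: |d|=3 (t=3), |d|=6 (t=2); sum(t^3 - t) = 30.
        Var[W] = n(n+1)(2n+1)/24 - sum(t^3-t)/48 = 840/24 - 30/48 = 34.375.
        z = (W - E[W]) / sqrt(Var[W]) = (8 - 14) / 5.8630 = -1.0234.
        Two-sided p = 2*Phi(z) = 0.306136.
Step 6: alpha = 0.1. fail to reject H0.

W+ = 20, W- = 8, W = min = 8, p = 0.306136, fail to reject H0.


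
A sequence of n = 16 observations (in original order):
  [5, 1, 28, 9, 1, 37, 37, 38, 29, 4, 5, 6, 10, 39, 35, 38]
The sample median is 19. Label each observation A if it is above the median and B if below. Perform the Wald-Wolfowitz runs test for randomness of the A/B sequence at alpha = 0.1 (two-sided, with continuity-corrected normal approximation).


Step 1: Compute median = 19; label A = above, B = below.
Labels in order: BBABBAAAABBBBAAA  (n_A = 8, n_B = 8)
Step 2: Count runs R = 6.
Step 3: Under H0 (random ordering), E[R] = 2*n_A*n_B/(n_A+n_B) + 1 = 2*8*8/16 + 1 = 9.0000.
        Var[R] = 2*n_A*n_B*(2*n_A*n_B - n_A - n_B) / ((n_A+n_B)^2 * (n_A+n_B-1)) = 14336/3840 = 3.7333.
        SD[R] = 1.9322.
Step 4: Continuity-corrected z = (R + 0.5 - E[R]) / SD[R] = (6 + 0.5 - 9.0000) / 1.9322 = -1.2939.
Step 5: Two-sided p-value via normal approximation = 2*(1 - Phi(|z|)) = 0.195709.
Step 6: alpha = 0.1. fail to reject H0.

R = 6, z = -1.2939, p = 0.195709, fail to reject H0.


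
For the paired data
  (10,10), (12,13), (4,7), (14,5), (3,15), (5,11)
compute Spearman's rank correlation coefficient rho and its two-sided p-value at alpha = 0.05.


Step 1: Rank x and y separately (midranks; no ties here).
rank(x): 10->4, 12->5, 4->2, 14->6, 3->1, 5->3
rank(y): 10->3, 13->5, 7->2, 5->1, 15->6, 11->4
Step 2: d_i = R_x(i) - R_y(i); compute d_i^2.
  (4-3)^2=1, (5-5)^2=0, (2-2)^2=0, (6-1)^2=25, (1-6)^2=25, (3-4)^2=1
sum(d^2) = 52.
Step 3: rho = 1 - 6*52 / (6*(6^2 - 1)) = 1 - 312/210 = -0.485714.
Step 4: Under H0, t = rho * sqrt((n-2)/(1-rho^2)) = -1.1113 ~ t(4).
Step 5: Two-sided p-value from the t-distribution with 4 df = 0.328723.
Step 6: alpha = 0.05. fail to reject H0.

rho = -0.4857, p = 0.328723, fail to reject H0 at alpha = 0.05.


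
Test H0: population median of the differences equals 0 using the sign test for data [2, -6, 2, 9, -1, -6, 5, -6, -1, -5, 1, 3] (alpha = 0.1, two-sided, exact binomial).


Step 1: Discard zero differences. Original n = 12; n_eff = number of nonzero differences = 12.
Nonzero differences (with sign): +2, -6, +2, +9, -1, -6, +5, -6, -1, -5, +1, +3
Step 2: Count signs: positive = 6, negative = 6.
Step 3: Under H0: P(positive) = 0.5, so the number of positives S ~ Bin(12, 0.5).
Step 4: Two-sided exact p-value = sum of Bin(12,0.5) probabilities at or below the observed probability = 1.000000.
Step 5: alpha = 0.1. fail to reject H0.

n_eff = 12, pos = 6, neg = 6, p = 1.000000, fail to reject H0.


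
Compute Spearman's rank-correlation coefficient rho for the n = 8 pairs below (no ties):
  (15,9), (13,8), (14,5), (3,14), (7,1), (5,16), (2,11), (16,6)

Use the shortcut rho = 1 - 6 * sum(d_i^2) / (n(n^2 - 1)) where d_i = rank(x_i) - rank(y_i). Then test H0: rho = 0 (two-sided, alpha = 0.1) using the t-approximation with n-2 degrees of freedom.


Step 1: Rank x and y separately (midranks; no ties here).
rank(x): 15->7, 13->5, 14->6, 3->2, 7->4, 5->3, 2->1, 16->8
rank(y): 9->5, 8->4, 5->2, 14->7, 1->1, 16->8, 11->6, 6->3
Step 2: d_i = R_x(i) - R_y(i); compute d_i^2.
  (7-5)^2=4, (5-4)^2=1, (6-2)^2=16, (2-7)^2=25, (4-1)^2=9, (3-8)^2=25, (1-6)^2=25, (8-3)^2=25
sum(d^2) = 130.
Step 3: rho = 1 - 6*130 / (8*(8^2 - 1)) = 1 - 780/504 = -0.547619.
Step 4: Under H0, t = rho * sqrt((n-2)/(1-rho^2)) = -1.6031 ~ t(6).
Step 5: Two-sided p-value from the t-distribution with 6 df = 0.160026.
Step 6: alpha = 0.1. fail to reject H0.

rho = -0.5476, p = 0.160026, fail to reject H0 at alpha = 0.1.


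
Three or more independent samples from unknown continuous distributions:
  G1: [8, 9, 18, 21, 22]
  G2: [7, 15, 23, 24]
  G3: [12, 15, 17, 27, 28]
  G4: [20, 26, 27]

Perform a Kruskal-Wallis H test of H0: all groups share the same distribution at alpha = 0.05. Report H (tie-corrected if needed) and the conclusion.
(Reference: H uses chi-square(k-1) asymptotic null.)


Step 1: Combine all N = 17 observations and assign midranks.
sorted (value, group, rank): (7,G2,1), (8,G1,2), (9,G1,3), (12,G3,4), (15,G2,5.5), (15,G3,5.5), (17,G3,7), (18,G1,8), (20,G4,9), (21,G1,10), (22,G1,11), (23,G2,12), (24,G2,13), (26,G4,14), (27,G3,15.5), (27,G4,15.5), (28,G3,17)
Step 2: Sum ranks within each group.
R_1 = 34 (n_1 = 5)
R_2 = 31.5 (n_2 = 4)
R_3 = 49 (n_3 = 5)
R_4 = 38.5 (n_4 = 3)
Step 3: H = 12/(N(N+1)) * sum(R_i^2/n_i) - 3(N+1)
     = 12/(17*18) * (34^2/5 + 31.5^2/4 + 49^2/5 + 38.5^2/3) - 3*18
     = 0.039216 * 1453.55 - 54
     = 3.001797.
Step 4: Ties present; correction factor C = 1 - 12/(17^3 - 17) = 0.997549. Corrected H = 3.001797 / 0.997549 = 3.009173.
Step 5: Under H0, H ~ chi^2(3); p-value = 0.390213.
Step 6: alpha = 0.05. fail to reject H0.

H = 3.0092, df = 3, p = 0.390213, fail to reject H0.


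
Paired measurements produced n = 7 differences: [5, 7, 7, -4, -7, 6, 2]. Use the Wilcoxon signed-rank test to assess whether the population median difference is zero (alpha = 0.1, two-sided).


Step 1: Drop any zero differences (none here) and take |d_i|.
|d| = [5, 7, 7, 4, 7, 6, 2]
Step 2: Midrank |d_i| (ties get averaged ranks).
ranks: |5|->3, |7|->6, |7|->6, |4|->2, |7|->6, |6|->4, |2|->1
Step 3: Attach original signs; sum ranks with positive sign and with negative sign.
W+ = 3 + 6 + 6 + 4 + 1 = 20
W- = 2 + 6 = 8
(Check: W+ + W- = 28 should equal n(n+1)/2 = 28.)
Step 4: Test statistic W = min(W+, W-) = 8.
Step 5: Ties in |d|, so use the tie-corrected normal approximation.
        E[W] = n(n+1)/4 = 7*8/4 = 14.
        Tie groups: |d|=7 (t=3); sum(t^3 - t) = 24.
        Var[W] = n(n+1)(2n+1)/24 - sum(t^3-t)/48 = 840/24 - 24/48 = 34.5.
        z = (W - E[W]) / sqrt(Var[W]) = (8 - 14) / 5.8737 = -1.0215.
        Two-sided p = 2*Phi(z) = 0.307014.
Step 6: alpha = 0.1. fail to reject H0.

W+ = 20, W- = 8, W = min = 8, p = 0.307014, fail to reject H0.


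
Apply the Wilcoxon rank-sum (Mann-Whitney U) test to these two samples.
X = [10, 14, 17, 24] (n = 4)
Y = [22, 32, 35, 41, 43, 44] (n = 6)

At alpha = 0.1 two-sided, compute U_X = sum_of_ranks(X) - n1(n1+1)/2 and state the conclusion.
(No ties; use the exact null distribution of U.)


Step 1: Combine and sort all 10 observations; assign midranks.
sorted (value, group): (10,X), (14,X), (17,X), (22,Y), (24,X), (32,Y), (35,Y), (41,Y), (43,Y), (44,Y)
ranks: 10->1, 14->2, 17->3, 22->4, 24->5, 32->6, 35->7, 41->8, 43->9, 44->10
Step 2: Rank sum for X: R1 = 1 + 2 + 3 + 5 = 11.
Step 3: U_X = R1 - n1(n1+1)/2 = 11 - 4*5/2 = 11 - 10 = 1.
       U_Y = n1*n2 - U_X = 24 - 1 = 23.
Step 4: No ties, so the exact null distribution of U (based on enumerating the C(10,4) = 210 equally likely rank assignments) gives the two-sided p-value.
Step 5: p-value = 0.019048; compare to alpha = 0.1. reject H0.

U_X = 1, p = 0.019048, reject H0 at alpha = 0.1.


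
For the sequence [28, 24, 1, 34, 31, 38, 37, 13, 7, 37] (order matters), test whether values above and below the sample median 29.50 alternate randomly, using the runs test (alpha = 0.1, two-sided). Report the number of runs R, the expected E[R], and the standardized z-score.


Step 1: Compute median = 29.50; label A = above, B = below.
Labels in order: BBBAAAABBA  (n_A = 5, n_B = 5)
Step 2: Count runs R = 4.
Step 3: Under H0 (random ordering), E[R] = 2*n_A*n_B/(n_A+n_B) + 1 = 2*5*5/10 + 1 = 6.0000.
        Var[R] = 2*n_A*n_B*(2*n_A*n_B - n_A - n_B) / ((n_A+n_B)^2 * (n_A+n_B-1)) = 2000/900 = 2.2222.
        SD[R] = 1.4907.
Step 4: Continuity-corrected z = (R + 0.5 - E[R]) / SD[R] = (4 + 0.5 - 6.0000) / 1.4907 = -1.0062.
Step 5: Two-sided p-value via normal approximation = 2*(1 - Phi(|z|)) = 0.314305.
Step 6: alpha = 0.1. fail to reject H0.

R = 4, z = -1.0062, p = 0.314305, fail to reject H0.


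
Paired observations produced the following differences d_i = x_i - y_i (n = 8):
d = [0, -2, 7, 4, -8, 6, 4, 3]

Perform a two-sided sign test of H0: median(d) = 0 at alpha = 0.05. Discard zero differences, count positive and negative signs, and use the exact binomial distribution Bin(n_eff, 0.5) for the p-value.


Step 1: Discard zero differences. Original n = 8; n_eff = number of nonzero differences = 7.
Nonzero differences (with sign): -2, +7, +4, -8, +6, +4, +3
Step 2: Count signs: positive = 5, negative = 2.
Step 3: Under H0: P(positive) = 0.5, so the number of positives S ~ Bin(7, 0.5).
Step 4: Two-sided exact p-value = sum of Bin(7,0.5) probabilities at or below the observed probability = 0.453125.
Step 5: alpha = 0.05. fail to reject H0.

n_eff = 7, pos = 5, neg = 2, p = 0.453125, fail to reject H0.


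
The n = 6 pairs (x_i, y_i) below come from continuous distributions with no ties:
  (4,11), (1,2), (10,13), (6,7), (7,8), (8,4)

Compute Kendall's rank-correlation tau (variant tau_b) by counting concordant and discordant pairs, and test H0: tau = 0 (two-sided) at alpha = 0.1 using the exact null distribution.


Step 1: Enumerate the 15 unordered pairs (i,j) with i<j and classify each by sign(x_j-x_i) * sign(y_j-y_i).
  (1,2):dx=-3,dy=-9->C; (1,3):dx=+6,dy=+2->C; (1,4):dx=+2,dy=-4->D; (1,5):dx=+3,dy=-3->D
  (1,6):dx=+4,dy=-7->D; (2,3):dx=+9,dy=+11->C; (2,4):dx=+5,dy=+5->C; (2,5):dx=+6,dy=+6->C
  (2,6):dx=+7,dy=+2->C; (3,4):dx=-4,dy=-6->C; (3,5):dx=-3,dy=-5->C; (3,6):dx=-2,dy=-9->C
  (4,5):dx=+1,dy=+1->C; (4,6):dx=+2,dy=-3->D; (5,6):dx=+1,dy=-4->D
Step 2: C = 10, D = 5, total pairs = 15.
Step 3: tau = (C - D)/(n(n-1)/2) = (10 - 5)/15 = 0.333333.
Step 4: Exact two-sided p-value (enumerate n! = 720 permutations of y under H0): p = 0.469444.
Step 5: alpha = 0.1. fail to reject H0.

tau_b = 0.3333 (C=10, D=5), p = 0.469444, fail to reject H0.


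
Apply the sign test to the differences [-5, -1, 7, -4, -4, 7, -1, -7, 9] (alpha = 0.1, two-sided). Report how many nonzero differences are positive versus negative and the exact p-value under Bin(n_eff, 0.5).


Step 1: Discard zero differences. Original n = 9; n_eff = number of nonzero differences = 9.
Nonzero differences (with sign): -5, -1, +7, -4, -4, +7, -1, -7, +9
Step 2: Count signs: positive = 3, negative = 6.
Step 3: Under H0: P(positive) = 0.5, so the number of positives S ~ Bin(9, 0.5).
Step 4: Two-sided exact p-value = sum of Bin(9,0.5) probabilities at or below the observed probability = 0.507812.
Step 5: alpha = 0.1. fail to reject H0.

n_eff = 9, pos = 3, neg = 6, p = 0.507812, fail to reject H0.


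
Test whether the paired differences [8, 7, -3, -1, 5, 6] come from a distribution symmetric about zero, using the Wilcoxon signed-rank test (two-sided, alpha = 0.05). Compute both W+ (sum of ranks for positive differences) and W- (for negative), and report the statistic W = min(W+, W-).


Step 1: Drop any zero differences (none here) and take |d_i|.
|d| = [8, 7, 3, 1, 5, 6]
Step 2: Midrank |d_i| (ties get averaged ranks).
ranks: |8|->6, |7|->5, |3|->2, |1|->1, |5|->3, |6|->4
Step 3: Attach original signs; sum ranks with positive sign and with negative sign.
W+ = 6 + 5 + 3 + 4 = 18
W- = 2 + 1 = 3
(Check: W+ + W- = 21 should equal n(n+1)/2 = 21.)
Step 4: Test statistic W = min(W+, W-) = 3.
Step 5: No ties, so the exact null distribution over the 2^6 = 64 sign assignments gives the two-sided p-value = 0.156250.
Step 6: alpha = 0.05. fail to reject H0.

W+ = 18, W- = 3, W = min = 3, p = 0.156250, fail to reject H0.


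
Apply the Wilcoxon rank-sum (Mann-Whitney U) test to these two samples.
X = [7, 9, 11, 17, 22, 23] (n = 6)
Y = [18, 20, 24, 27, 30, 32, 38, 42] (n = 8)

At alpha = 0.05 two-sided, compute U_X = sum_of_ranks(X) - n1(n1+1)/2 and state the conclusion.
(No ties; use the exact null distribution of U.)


Step 1: Combine and sort all 14 observations; assign midranks.
sorted (value, group): (7,X), (9,X), (11,X), (17,X), (18,Y), (20,Y), (22,X), (23,X), (24,Y), (27,Y), (30,Y), (32,Y), (38,Y), (42,Y)
ranks: 7->1, 9->2, 11->3, 17->4, 18->5, 20->6, 22->7, 23->8, 24->9, 27->10, 30->11, 32->12, 38->13, 42->14
Step 2: Rank sum for X: R1 = 1 + 2 + 3 + 4 + 7 + 8 = 25.
Step 3: U_X = R1 - n1(n1+1)/2 = 25 - 6*7/2 = 25 - 21 = 4.
       U_Y = n1*n2 - U_X = 48 - 4 = 44.
Step 4: No ties, so the exact null distribution of U (based on enumerating the C(14,6) = 3003 equally likely rank assignments) gives the two-sided p-value.
Step 5: p-value = 0.007992; compare to alpha = 0.05. reject H0.

U_X = 4, p = 0.007992, reject H0 at alpha = 0.05.


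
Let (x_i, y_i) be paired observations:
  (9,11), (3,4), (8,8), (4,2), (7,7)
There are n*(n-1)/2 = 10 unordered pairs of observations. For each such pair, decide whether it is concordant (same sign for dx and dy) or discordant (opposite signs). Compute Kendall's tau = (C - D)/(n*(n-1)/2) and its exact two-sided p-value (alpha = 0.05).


Step 1: Enumerate the 10 unordered pairs (i,j) with i<j and classify each by sign(x_j-x_i) * sign(y_j-y_i).
  (1,2):dx=-6,dy=-7->C; (1,3):dx=-1,dy=-3->C; (1,4):dx=-5,dy=-9->C; (1,5):dx=-2,dy=-4->C
  (2,3):dx=+5,dy=+4->C; (2,4):dx=+1,dy=-2->D; (2,5):dx=+4,dy=+3->C; (3,4):dx=-4,dy=-6->C
  (3,5):dx=-1,dy=-1->C; (4,5):dx=+3,dy=+5->C
Step 2: C = 9, D = 1, total pairs = 10.
Step 3: tau = (C - D)/(n(n-1)/2) = (9 - 1)/10 = 0.800000.
Step 4: Exact two-sided p-value (enumerate n! = 120 permutations of y under H0): p = 0.083333.
Step 5: alpha = 0.05. fail to reject H0.

tau_b = 0.8000 (C=9, D=1), p = 0.083333, fail to reject H0.


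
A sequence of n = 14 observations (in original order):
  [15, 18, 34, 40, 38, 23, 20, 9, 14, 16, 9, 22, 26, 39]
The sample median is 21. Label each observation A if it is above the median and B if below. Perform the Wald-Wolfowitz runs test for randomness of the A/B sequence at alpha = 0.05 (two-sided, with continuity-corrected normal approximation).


Step 1: Compute median = 21; label A = above, B = below.
Labels in order: BBAAAABBBBBAAA  (n_A = 7, n_B = 7)
Step 2: Count runs R = 4.
Step 3: Under H0 (random ordering), E[R] = 2*n_A*n_B/(n_A+n_B) + 1 = 2*7*7/14 + 1 = 8.0000.
        Var[R] = 2*n_A*n_B*(2*n_A*n_B - n_A - n_B) / ((n_A+n_B)^2 * (n_A+n_B-1)) = 8232/2548 = 3.2308.
        SD[R] = 1.7974.
Step 4: Continuity-corrected z = (R + 0.5 - E[R]) / SD[R] = (4 + 0.5 - 8.0000) / 1.7974 = -1.9472.
Step 5: Two-sided p-value via normal approximation = 2*(1 - Phi(|z|)) = 0.051508.
Step 6: alpha = 0.05. fail to reject H0.

R = 4, z = -1.9472, p = 0.051508, fail to reject H0.


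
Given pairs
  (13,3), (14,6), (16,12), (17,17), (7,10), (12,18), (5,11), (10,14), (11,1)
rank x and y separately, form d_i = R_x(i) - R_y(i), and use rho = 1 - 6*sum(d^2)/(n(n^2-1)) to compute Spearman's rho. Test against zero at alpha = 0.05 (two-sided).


Step 1: Rank x and y separately (midranks; no ties here).
rank(x): 13->6, 14->7, 16->8, 17->9, 7->2, 12->5, 5->1, 10->3, 11->4
rank(y): 3->2, 6->3, 12->6, 17->8, 10->4, 18->9, 11->5, 14->7, 1->1
Step 2: d_i = R_x(i) - R_y(i); compute d_i^2.
  (6-2)^2=16, (7-3)^2=16, (8-6)^2=4, (9-8)^2=1, (2-4)^2=4, (5-9)^2=16, (1-5)^2=16, (3-7)^2=16, (4-1)^2=9
sum(d^2) = 98.
Step 3: rho = 1 - 6*98 / (9*(9^2 - 1)) = 1 - 588/720 = 0.183333.
Step 4: Under H0, t = rho * sqrt((n-2)/(1-rho^2)) = 0.4934 ~ t(7).
Step 5: Two-sided p-value from the t-distribution with 7 df = 0.636820.
Step 6: alpha = 0.05. fail to reject H0.

rho = 0.1833, p = 0.636820, fail to reject H0 at alpha = 0.05.


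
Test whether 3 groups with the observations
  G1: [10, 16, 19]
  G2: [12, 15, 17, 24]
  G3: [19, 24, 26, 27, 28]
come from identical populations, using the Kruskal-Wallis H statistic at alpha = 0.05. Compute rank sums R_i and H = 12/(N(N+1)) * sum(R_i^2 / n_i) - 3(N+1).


Step 1: Combine all N = 12 observations and assign midranks.
sorted (value, group, rank): (10,G1,1), (12,G2,2), (15,G2,3), (16,G1,4), (17,G2,5), (19,G1,6.5), (19,G3,6.5), (24,G2,8.5), (24,G3,8.5), (26,G3,10), (27,G3,11), (28,G3,12)
Step 2: Sum ranks within each group.
R_1 = 11.5 (n_1 = 3)
R_2 = 18.5 (n_2 = 4)
R_3 = 48 (n_3 = 5)
Step 3: H = 12/(N(N+1)) * sum(R_i^2/n_i) - 3(N+1)
     = 12/(12*13) * (11.5^2/3 + 18.5^2/4 + 48^2/5) - 3*13
     = 0.076923 * 590.446 - 39
     = 6.418910.
Step 4: Ties present; correction factor C = 1 - 12/(12^3 - 12) = 0.993007. Corrected H = 6.418910 / 0.993007 = 6.464114.
Step 5: Under H0, H ~ chi^2(2); p-value = 0.039476.
Step 6: alpha = 0.05. reject H0.

H = 6.4641, df = 2, p = 0.039476, reject H0.


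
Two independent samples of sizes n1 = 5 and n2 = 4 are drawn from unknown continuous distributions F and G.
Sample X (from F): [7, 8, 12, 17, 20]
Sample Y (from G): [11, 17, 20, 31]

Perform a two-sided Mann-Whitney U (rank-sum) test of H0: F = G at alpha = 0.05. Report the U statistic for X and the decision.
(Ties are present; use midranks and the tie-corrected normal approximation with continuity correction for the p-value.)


Step 1: Combine and sort all 9 observations; assign midranks.
sorted (value, group): (7,X), (8,X), (11,Y), (12,X), (17,X), (17,Y), (20,X), (20,Y), (31,Y)
ranks: 7->1, 8->2, 11->3, 12->4, 17->5.5, 17->5.5, 20->7.5, 20->7.5, 31->9
Step 2: Rank sum for X: R1 = 1 + 2 + 4 + 5.5 + 7.5 = 20.
Step 3: U_X = R1 - n1(n1+1)/2 = 20 - 5*6/2 = 20 - 15 = 5.
       U_Y = n1*n2 - U_X = 20 - 5 = 15.
Step 4: Ties are present, so use the tie-corrected normal approximation (with continuity correction) for the p-value.
Step 5: p-value = 0.266322; compare to alpha = 0.05. fail to reject H0.

U_X = 5, p = 0.266322, fail to reject H0 at alpha = 0.05.


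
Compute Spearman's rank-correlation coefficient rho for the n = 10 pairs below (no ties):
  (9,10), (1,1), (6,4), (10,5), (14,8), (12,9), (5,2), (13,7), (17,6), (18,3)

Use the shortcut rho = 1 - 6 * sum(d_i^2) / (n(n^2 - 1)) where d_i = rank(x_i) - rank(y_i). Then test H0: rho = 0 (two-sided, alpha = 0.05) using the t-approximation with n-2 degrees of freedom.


Step 1: Rank x and y separately (midranks; no ties here).
rank(x): 9->4, 1->1, 6->3, 10->5, 14->8, 12->6, 5->2, 13->7, 17->9, 18->10
rank(y): 10->10, 1->1, 4->4, 5->5, 8->8, 9->9, 2->2, 7->7, 6->6, 3->3
Step 2: d_i = R_x(i) - R_y(i); compute d_i^2.
  (4-10)^2=36, (1-1)^2=0, (3-4)^2=1, (5-5)^2=0, (8-8)^2=0, (6-9)^2=9, (2-2)^2=0, (7-7)^2=0, (9-6)^2=9, (10-3)^2=49
sum(d^2) = 104.
Step 3: rho = 1 - 6*104 / (10*(10^2 - 1)) = 1 - 624/990 = 0.369697.
Step 4: Under H0, t = rho * sqrt((n-2)/(1-rho^2)) = 1.1254 ~ t(8).
Step 5: Two-sided p-value from the t-distribution with 8 df = 0.293050.
Step 6: alpha = 0.05. fail to reject H0.

rho = 0.3697, p = 0.293050, fail to reject H0 at alpha = 0.05.


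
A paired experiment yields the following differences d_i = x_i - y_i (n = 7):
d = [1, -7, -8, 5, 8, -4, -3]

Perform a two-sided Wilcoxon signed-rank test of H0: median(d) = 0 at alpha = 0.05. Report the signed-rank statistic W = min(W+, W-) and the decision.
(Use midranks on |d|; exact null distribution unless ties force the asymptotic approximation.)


Step 1: Drop any zero differences (none here) and take |d_i|.
|d| = [1, 7, 8, 5, 8, 4, 3]
Step 2: Midrank |d_i| (ties get averaged ranks).
ranks: |1|->1, |7|->5, |8|->6.5, |5|->4, |8|->6.5, |4|->3, |3|->2
Step 3: Attach original signs; sum ranks with positive sign and with negative sign.
W+ = 1 + 4 + 6.5 = 11.5
W- = 5 + 6.5 + 3 + 2 = 16.5
(Check: W+ + W- = 28 should equal n(n+1)/2 = 28.)
Step 4: Test statistic W = min(W+, W-) = 11.5.
Step 5: Ties in |d|, so use the tie-corrected normal approximation.
        E[W] = n(n+1)/4 = 7*8/4 = 14.
        Tie groups: |d|=8 (t=2); sum(t^3 - t) = 6.
        Var[W] = n(n+1)(2n+1)/24 - sum(t^3-t)/48 = 840/24 - 6/48 = 34.875.
        z = (W - E[W]) / sqrt(Var[W]) = (11.5 - 14) / 5.9055 = -0.4233.
        Two-sided p = 2*Phi(z) = 0.672052.
Step 6: alpha = 0.05. fail to reject H0.

W+ = 11.5, W- = 16.5, W = min = 11.5, p = 0.672052, fail to reject H0.


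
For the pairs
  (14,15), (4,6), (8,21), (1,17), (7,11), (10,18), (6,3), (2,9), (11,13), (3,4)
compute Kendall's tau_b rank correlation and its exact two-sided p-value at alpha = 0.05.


Step 1: Enumerate the 45 unordered pairs (i,j) with i<j and classify each by sign(x_j-x_i) * sign(y_j-y_i).
  (1,2):dx=-10,dy=-9->C; (1,3):dx=-6,dy=+6->D; (1,4):dx=-13,dy=+2->D; (1,5):dx=-7,dy=-4->C
  (1,6):dx=-4,dy=+3->D; (1,7):dx=-8,dy=-12->C; (1,8):dx=-12,dy=-6->C; (1,9):dx=-3,dy=-2->C
  (1,10):dx=-11,dy=-11->C; (2,3):dx=+4,dy=+15->C; (2,4):dx=-3,dy=+11->D; (2,5):dx=+3,dy=+5->C
  (2,6):dx=+6,dy=+12->C; (2,7):dx=+2,dy=-3->D; (2,8):dx=-2,dy=+3->D; (2,9):dx=+7,dy=+7->C
  (2,10):dx=-1,dy=-2->C; (3,4):dx=-7,dy=-4->C; (3,5):dx=-1,dy=-10->C; (3,6):dx=+2,dy=-3->D
  (3,7):dx=-2,dy=-18->C; (3,8):dx=-6,dy=-12->C; (3,9):dx=+3,dy=-8->D; (3,10):dx=-5,dy=-17->C
  (4,5):dx=+6,dy=-6->D; (4,6):dx=+9,dy=+1->C; (4,7):dx=+5,dy=-14->D; (4,8):dx=+1,dy=-8->D
  (4,9):dx=+10,dy=-4->D; (4,10):dx=+2,dy=-13->D; (5,6):dx=+3,dy=+7->C; (5,7):dx=-1,dy=-8->C
  (5,8):dx=-5,dy=-2->C; (5,9):dx=+4,dy=+2->C; (5,10):dx=-4,dy=-7->C; (6,7):dx=-4,dy=-15->C
  (6,8):dx=-8,dy=-9->C; (6,9):dx=+1,dy=-5->D; (6,10):dx=-7,dy=-14->C; (7,8):dx=-4,dy=+6->D
  (7,9):dx=+5,dy=+10->C; (7,10):dx=-3,dy=+1->D; (8,9):dx=+9,dy=+4->C; (8,10):dx=+1,dy=-5->D
  (9,10):dx=-8,dy=-9->C
Step 2: C = 28, D = 17, total pairs = 45.
Step 3: tau = (C - D)/(n(n-1)/2) = (28 - 17)/45 = 0.244444.
Step 4: Exact two-sided p-value (enumerate n! = 3628800 permutations of y under H0): p = 0.380720.
Step 5: alpha = 0.05. fail to reject H0.

tau_b = 0.2444 (C=28, D=17), p = 0.380720, fail to reject H0.


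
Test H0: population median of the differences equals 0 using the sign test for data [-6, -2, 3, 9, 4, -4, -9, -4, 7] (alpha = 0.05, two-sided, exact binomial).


Step 1: Discard zero differences. Original n = 9; n_eff = number of nonzero differences = 9.
Nonzero differences (with sign): -6, -2, +3, +9, +4, -4, -9, -4, +7
Step 2: Count signs: positive = 4, negative = 5.
Step 3: Under H0: P(positive) = 0.5, so the number of positives S ~ Bin(9, 0.5).
Step 4: Two-sided exact p-value = sum of Bin(9,0.5) probabilities at or below the observed probability = 1.000000.
Step 5: alpha = 0.05. fail to reject H0.

n_eff = 9, pos = 4, neg = 5, p = 1.000000, fail to reject H0.


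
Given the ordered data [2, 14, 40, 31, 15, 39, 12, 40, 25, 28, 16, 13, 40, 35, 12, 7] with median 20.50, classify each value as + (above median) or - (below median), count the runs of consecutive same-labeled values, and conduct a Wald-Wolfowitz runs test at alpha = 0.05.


Step 1: Compute median = 20.50; label A = above, B = below.
Labels in order: BBAABABAAABBAABB  (n_A = 8, n_B = 8)
Step 2: Count runs R = 9.
Step 3: Under H0 (random ordering), E[R] = 2*n_A*n_B/(n_A+n_B) + 1 = 2*8*8/16 + 1 = 9.0000.
        Var[R] = 2*n_A*n_B*(2*n_A*n_B - n_A - n_B) / ((n_A+n_B)^2 * (n_A+n_B-1)) = 14336/3840 = 3.7333.
        SD[R] = 1.9322.
Step 4: R = E[R], so z = 0 with no continuity correction.
Step 5: Two-sided p-value via normal approximation = 2*(1 - Phi(|z|)) = 1.000000.
Step 6: alpha = 0.05. fail to reject H0.

R = 9, z = 0.0000, p = 1.000000, fail to reject H0.


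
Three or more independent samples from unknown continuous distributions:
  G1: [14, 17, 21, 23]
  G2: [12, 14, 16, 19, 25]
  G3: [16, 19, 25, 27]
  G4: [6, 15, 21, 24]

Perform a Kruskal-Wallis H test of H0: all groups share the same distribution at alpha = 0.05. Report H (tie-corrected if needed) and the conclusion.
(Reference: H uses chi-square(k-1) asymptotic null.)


Step 1: Combine all N = 17 observations and assign midranks.
sorted (value, group, rank): (6,G4,1), (12,G2,2), (14,G1,3.5), (14,G2,3.5), (15,G4,5), (16,G2,6.5), (16,G3,6.5), (17,G1,8), (19,G2,9.5), (19,G3,9.5), (21,G1,11.5), (21,G4,11.5), (23,G1,13), (24,G4,14), (25,G2,15.5), (25,G3,15.5), (27,G3,17)
Step 2: Sum ranks within each group.
R_1 = 36 (n_1 = 4)
R_2 = 37 (n_2 = 5)
R_3 = 48.5 (n_3 = 4)
R_4 = 31.5 (n_4 = 4)
Step 3: H = 12/(N(N+1)) * sum(R_i^2/n_i) - 3(N+1)
     = 12/(17*18) * (36^2/4 + 37^2/5 + 48.5^2/4 + 31.5^2/4) - 3*18
     = 0.039216 * 1433.92 - 54
     = 2.232353.
Step 4: Ties present; correction factor C = 1 - 30/(17^3 - 17) = 0.993873. Corrected H = 2.232353 / 0.993873 = 2.246116.
Step 5: Under H0, H ~ chi^2(3); p-value = 0.522922.
Step 6: alpha = 0.05. fail to reject H0.

H = 2.2461, df = 3, p = 0.522922, fail to reject H0.
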